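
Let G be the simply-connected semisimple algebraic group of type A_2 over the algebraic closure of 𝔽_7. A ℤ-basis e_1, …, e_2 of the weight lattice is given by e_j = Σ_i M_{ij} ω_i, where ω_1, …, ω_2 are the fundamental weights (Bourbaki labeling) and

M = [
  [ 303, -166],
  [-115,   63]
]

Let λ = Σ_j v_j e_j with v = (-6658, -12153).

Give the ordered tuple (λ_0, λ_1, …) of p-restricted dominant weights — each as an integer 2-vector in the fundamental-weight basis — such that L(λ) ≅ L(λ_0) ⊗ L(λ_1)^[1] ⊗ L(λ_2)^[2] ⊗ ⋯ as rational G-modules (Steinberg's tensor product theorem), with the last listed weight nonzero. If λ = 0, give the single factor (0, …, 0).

Compute c_i = Σ_j M_{ij} v_j with v = (-6658, -12153):
  c_1 = (303)·(-6658) + (-166)·(-12153) = 24
  c_2 = (-115)·(-6658) + (63)·(-12153) = 31
Base-7 expansion of each c_i:
  c_1 = 24 = 3·7^0 + 3·7^1
  c_2 = 31 = 3·7^0 + 4·7^1
Factor λ_0 = (3, 3)
Factor λ_1 = (3, 4)

((3, 3), (3, 4))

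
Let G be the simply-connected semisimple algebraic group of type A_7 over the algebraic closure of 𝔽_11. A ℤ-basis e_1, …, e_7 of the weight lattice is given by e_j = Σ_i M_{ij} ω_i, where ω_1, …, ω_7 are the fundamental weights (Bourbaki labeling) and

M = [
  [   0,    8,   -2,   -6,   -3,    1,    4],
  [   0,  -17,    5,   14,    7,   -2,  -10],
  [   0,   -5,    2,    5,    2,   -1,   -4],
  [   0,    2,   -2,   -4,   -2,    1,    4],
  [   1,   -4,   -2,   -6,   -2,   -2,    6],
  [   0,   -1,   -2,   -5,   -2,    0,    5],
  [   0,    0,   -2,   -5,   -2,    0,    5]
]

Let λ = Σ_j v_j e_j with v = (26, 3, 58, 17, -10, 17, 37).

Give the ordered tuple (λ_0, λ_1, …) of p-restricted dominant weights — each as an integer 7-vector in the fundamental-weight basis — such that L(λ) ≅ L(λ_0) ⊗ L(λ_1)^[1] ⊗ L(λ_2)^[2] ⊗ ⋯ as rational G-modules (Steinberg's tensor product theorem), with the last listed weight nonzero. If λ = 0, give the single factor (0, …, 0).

((1, 3, 1, 7, 4, 1, 4),)

In the fundamental-weight basis, λ has coordinates c = M·v (v = (26, 3, 58, 17, -10, 17, 37)):
  c_1 = (0)·(26) + (8)·(3) + (-2)·(58) + (-6)·(17) + (-3)·(-10) + (1)·(17) + (4)·(37) = 1
  c_2 = (0)·(26) + (-17)·(3) + (5)·(58) + (14)·(17) + (7)·(-10) + (-2)·(17) + (-10)·(37) = 3
  c_3 = (0)·(26) + (-5)·(3) + (2)·(58) + (5)·(17) + (2)·(-10) + (-1)·(17) + (-4)·(37) = 1
  c_4 = (0)·(26) + (2)·(3) + (-2)·(58) + (-4)·(17) + (-2)·(-10) + (1)·(17) + (4)·(37) = 7
  c_5 = (1)·(26) + (-4)·(3) + (-2)·(58) + (-6)·(17) + (-2)·(-10) + (-2)·(17) + (6)·(37) = 4
  c_6 = (0)·(26) + (-1)·(3) + (-2)·(58) + (-5)·(17) + (-2)·(-10) + (0)·(17) + (5)·(37) = 1
  c_7 = (0)·(26) + (0)·(3) + (-2)·(58) + (-5)·(17) + (-2)·(-10) + (0)·(17) + (5)·(37) = 4
Writing each c_i in base p = 11:
  c_1 = 1 = 1·11^0
  c_2 = 3 = 3·11^0
  c_3 = 1 = 1·11^0
  c_4 = 7 = 7·11^0
  c_5 = 4 = 4·11^0
  c_6 = 1 = 1·11^0
  c_7 = 4 = 4·11^0
p-restricted factor λ_0 = (1, 3, 1, 7, 4, 1, 4)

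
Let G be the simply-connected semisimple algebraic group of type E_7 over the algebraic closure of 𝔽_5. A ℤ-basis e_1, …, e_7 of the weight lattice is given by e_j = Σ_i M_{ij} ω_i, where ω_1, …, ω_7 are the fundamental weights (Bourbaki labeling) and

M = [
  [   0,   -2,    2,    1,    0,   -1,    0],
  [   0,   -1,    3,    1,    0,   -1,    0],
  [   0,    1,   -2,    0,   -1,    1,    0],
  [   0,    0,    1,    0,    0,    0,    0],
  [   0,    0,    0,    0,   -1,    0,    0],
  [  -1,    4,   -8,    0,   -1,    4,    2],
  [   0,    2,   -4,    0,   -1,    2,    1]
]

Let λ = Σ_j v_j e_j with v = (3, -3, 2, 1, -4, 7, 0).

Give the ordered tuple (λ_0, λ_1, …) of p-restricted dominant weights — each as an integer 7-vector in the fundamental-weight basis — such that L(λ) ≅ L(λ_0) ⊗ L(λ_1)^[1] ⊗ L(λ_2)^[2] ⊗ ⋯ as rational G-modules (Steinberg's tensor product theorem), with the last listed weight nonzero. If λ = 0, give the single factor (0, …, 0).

((4, 3, 4, 2, 4, 1, 4),)

In the fundamental-weight basis, λ has coordinates c = M·v (v = (3, -3, 2, 1, -4, 7, 0)):
  c_1 = (0)·(3) + (-2)·(-3) + (2)·(2) + (1)·(1) + (0)·(-4) + (-1)·(7) + (0)·(0) = 4
  c_2 = (0)·(3) + (-1)·(-3) + (3)·(2) + (1)·(1) + (0)·(-4) + (-1)·(7) + (0)·(0) = 3
  c_3 = (0)·(3) + (1)·(-3) + (-2)·(2) + (0)·(1) + (-1)·(-4) + (1)·(7) + (0)·(0) = 4
  c_4 = (0)·(3) + (0)·(-3) + (1)·(2) + (0)·(1) + (0)·(-4) + (0)·(7) + (0)·(0) = 2
  c_5 = (0)·(3) + (0)·(-3) + (0)·(2) + (0)·(1) + (-1)·(-4) + (0)·(7) + (0)·(0) = 4
  c_6 = (-1)·(3) + (4)·(-3) + (-8)·(2) + (0)·(1) + (-1)·(-4) + (4)·(7) + (2)·(0) = 1
  c_7 = (0)·(3) + (2)·(-3) + (-4)·(2) + (0)·(1) + (-1)·(-4) + (2)·(7) + (1)·(0) = 4
Base-5 expansion of each c_i:
  c_1 = 4 = 4·5^0
  c_2 = 3 = 3·5^0
  c_3 = 4 = 4·5^0
  c_4 = 2 = 2·5^0
  c_5 = 4 = 4·5^0
  c_6 = 1 = 1·5^0
  c_7 = 4 = 4·5^0
Factor λ_0 = (4, 3, 4, 2, 4, 1, 4)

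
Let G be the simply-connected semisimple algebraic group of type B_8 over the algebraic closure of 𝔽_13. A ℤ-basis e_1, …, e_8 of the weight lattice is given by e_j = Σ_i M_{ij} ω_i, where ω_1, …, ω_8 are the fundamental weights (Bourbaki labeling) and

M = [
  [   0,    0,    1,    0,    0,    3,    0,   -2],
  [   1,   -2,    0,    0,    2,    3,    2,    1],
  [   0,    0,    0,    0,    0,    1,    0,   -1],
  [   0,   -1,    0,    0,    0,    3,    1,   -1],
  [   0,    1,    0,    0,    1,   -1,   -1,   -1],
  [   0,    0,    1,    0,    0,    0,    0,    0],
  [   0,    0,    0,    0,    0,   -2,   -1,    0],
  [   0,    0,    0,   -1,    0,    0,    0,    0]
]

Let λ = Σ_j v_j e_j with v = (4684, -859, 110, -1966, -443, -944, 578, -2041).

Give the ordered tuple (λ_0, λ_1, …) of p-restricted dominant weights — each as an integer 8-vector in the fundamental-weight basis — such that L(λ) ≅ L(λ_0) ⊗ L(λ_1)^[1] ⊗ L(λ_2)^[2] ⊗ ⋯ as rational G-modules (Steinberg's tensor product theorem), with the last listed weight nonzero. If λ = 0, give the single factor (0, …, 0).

((8, 5, 5, 9, 0, 6, 10, 3), (0, 8, 6, 10, 7, 8, 9, 8), (8, 10, 6, 3, 6, 0, 7, 11))

Converting to the ω-basis (c_i = row i of M dotted with v = (4684, -859, 110, -1966, -443, -944, 578, -2041)):
  c_1 = 0·4684 + (0)·(-859) + 1·110 + (0)·(-1966) + (0)·(-443) + (3)·(-944) + 0·578 + (-2)·(-2041) = 1360
  c_2 = 1·4684 + (-2)·(-859) + 0·110 + (0)·(-1966) + (2)·(-443) + (3)·(-944) + 2·578 + (1)·(-2041) = 1799
  c_3 = 0·4684 + (0)·(-859) + 0·110 + (0)·(-1966) + (0)·(-443) + (1)·(-944) + 0·578 + (-1)·(-2041) = 1097
  c_4 = 0·4684 + (-1)·(-859) + 0·110 + (0)·(-1966) + (0)·(-443) + (3)·(-944) + 1·578 + (-1)·(-2041) = 646
  c_5 = 0·4684 + (1)·(-859) + 0·110 + (0)·(-1966) + (1)·(-443) + (-1)·(-944) + (-1)·(578) + (-1)·(-2041) = 1105
  c_6 = 0·4684 + (0)·(-859) + 1·110 + (0)·(-1966) + (0)·(-443) + (0)·(-944) + 0·578 + (0)·(-2041) = 110
  c_7 = 0·4684 + (0)·(-859) + 0·110 + (0)·(-1966) + (0)·(-443) + (-2)·(-944) + (-1)·(578) + (0)·(-2041) = 1310
  c_8 = 0·4684 + (0)·(-859) + 0·110 + (-1)·(-1966) + (0)·(-443) + (0)·(-944) + 0·578 + (0)·(-2041) = 1966
p = 13; digits c_i = Σ_j d_{ij}·13^j, 0 ≤ d_{ij} < 13:
  c_1 = 1360 = 8·13^0 + 0·13^1 + 8·13^2
  c_2 = 1799 = 5·13^0 + 8·13^1 + 10·13^2
  c_3 = 1097 = 5·13^0 + 6·13^1 + 6·13^2
  c_4 = 646 = 9·13^0 + 10·13^1 + 3·13^2
  c_5 = 1105 = 0·13^0 + 7·13^1 + 6·13^2
  c_6 = 110 = 6·13^0 + 8·13^1
  c_7 = 1310 = 10·13^0 + 9·13^1 + 7·13^2
  c_8 = 1966 = 3·13^0 + 8·13^1 + 11·13^2
Factor λ_0 = (8, 5, 5, 9, 0, 6, 10, 3)
Factor λ_1 = (0, 8, 6, 10, 7, 8, 9, 8)
Factor λ_2 = (8, 10, 6, 3, 6, 0, 7, 11)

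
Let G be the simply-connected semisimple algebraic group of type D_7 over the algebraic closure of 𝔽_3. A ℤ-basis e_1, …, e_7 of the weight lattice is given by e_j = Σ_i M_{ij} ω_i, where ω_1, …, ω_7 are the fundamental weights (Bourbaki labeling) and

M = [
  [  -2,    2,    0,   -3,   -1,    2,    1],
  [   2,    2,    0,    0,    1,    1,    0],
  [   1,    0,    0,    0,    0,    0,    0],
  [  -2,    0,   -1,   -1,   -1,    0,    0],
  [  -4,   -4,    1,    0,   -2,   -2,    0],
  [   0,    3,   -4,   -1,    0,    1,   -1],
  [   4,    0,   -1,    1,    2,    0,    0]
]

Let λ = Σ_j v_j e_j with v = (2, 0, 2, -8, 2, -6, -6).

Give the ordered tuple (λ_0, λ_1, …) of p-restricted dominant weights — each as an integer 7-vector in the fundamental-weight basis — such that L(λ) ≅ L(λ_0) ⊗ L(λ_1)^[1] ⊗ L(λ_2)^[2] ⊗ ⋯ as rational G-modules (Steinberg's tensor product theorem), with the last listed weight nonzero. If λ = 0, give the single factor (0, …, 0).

Change of basis e → ω: c = M·v where v = (2, 0, 2, -8, 2, -6, -6):
  c_1 = -2*2 + 2*0 + 0*2 + -3*-8 + -1*2 + 2*-6 + 1*-6 = 0
  c_2 = 2*2 + 2*0 + 0*2 + 0*-8 + 1*2 + 1*-6 + 0*-6 = 0
  c_3 = 1*2 + 0*0 + 0*2 + 0*-8 + 0*2 + 0*-6 + 0*-6 = 2
  c_4 = -2*2 + 0*0 + -1*2 + -1*-8 + -1*2 + 0*-6 + 0*-6 = 0
  c_5 = -4*2 + -4*0 + 1*2 + 0*-8 + -2*2 + -2*-6 + 0*-6 = 2
  c_6 = 0*2 + 3*0 + -4*2 + -1*-8 + 0*2 + 1*-6 + -1*-6 = 0
  c_7 = 4*2 + 0*0 + -1*2 + 1*-8 + 2*2 + 0*-6 + 0*-6 = 2
p = 3; digits c_i = Σ_j d_{ij}·3^j, 0 ≤ d_{ij} < 3:
  c_1 = 0
  c_2 = 0
  c_3 = 2 = 2·3^0
  c_4 = 0
  c_5 = 2 = 2·3^0
  c_6 = 0
  c_7 = 2 = 2·3^0
λ_0 = (0, 0, 2, 0, 2, 0, 2)

((0, 0, 2, 0, 2, 0, 2),)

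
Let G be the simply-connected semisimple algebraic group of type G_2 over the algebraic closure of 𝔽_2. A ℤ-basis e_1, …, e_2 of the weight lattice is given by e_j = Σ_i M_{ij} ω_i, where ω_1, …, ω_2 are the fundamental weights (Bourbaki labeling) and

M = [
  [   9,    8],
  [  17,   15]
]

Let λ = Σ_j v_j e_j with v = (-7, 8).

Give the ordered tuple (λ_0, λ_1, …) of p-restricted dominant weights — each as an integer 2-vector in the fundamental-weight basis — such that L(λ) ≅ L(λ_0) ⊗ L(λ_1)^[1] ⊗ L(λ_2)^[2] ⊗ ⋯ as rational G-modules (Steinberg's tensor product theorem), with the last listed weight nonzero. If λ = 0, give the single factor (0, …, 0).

Change of basis e → ω: c = M·v where v = (-7, 8):
  c_1 = (9)·(-7) + 8·8 = 1
  c_2 = (17)·(-7) + 15·8 = 1
Base-2 expansion of each c_i:
  c_1 = 1 = 1·2^0
  c_2 = 1 = 1·2^0
Factor λ_0 = (1, 1)

((1, 1),)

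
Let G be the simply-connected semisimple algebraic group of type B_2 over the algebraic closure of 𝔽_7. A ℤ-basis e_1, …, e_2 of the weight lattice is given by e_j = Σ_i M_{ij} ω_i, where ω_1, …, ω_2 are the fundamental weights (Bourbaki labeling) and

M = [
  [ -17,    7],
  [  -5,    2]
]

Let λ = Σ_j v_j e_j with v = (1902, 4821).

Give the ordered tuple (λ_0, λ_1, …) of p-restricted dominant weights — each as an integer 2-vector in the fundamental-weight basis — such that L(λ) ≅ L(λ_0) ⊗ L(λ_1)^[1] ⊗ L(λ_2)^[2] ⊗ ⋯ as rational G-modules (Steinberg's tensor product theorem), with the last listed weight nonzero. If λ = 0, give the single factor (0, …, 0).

Converting to the ω-basis (c_i = row i of M dotted with v = (1902, 4821)):
  c_1 = -17*1902 + 7*4821 = 1413
  c_2 = -5*1902 + 2*4821 = 132
Base-7 expansion of each c_i:
  c_1 = 1413 = 6·7^0 + 5·7^1 + 0·7^2 + 4·7^3
  c_2 = 132 = 6·7^0 + 4·7^1 + 2·7^2
p-restricted factor λ_0 = (6, 6)
p-restricted factor λ_1 = (5, 4)
p-restricted factor λ_2 = (0, 2)
p-restricted factor λ_3 = (4, 0)

((6, 6), (5, 4), (0, 2), (4, 0))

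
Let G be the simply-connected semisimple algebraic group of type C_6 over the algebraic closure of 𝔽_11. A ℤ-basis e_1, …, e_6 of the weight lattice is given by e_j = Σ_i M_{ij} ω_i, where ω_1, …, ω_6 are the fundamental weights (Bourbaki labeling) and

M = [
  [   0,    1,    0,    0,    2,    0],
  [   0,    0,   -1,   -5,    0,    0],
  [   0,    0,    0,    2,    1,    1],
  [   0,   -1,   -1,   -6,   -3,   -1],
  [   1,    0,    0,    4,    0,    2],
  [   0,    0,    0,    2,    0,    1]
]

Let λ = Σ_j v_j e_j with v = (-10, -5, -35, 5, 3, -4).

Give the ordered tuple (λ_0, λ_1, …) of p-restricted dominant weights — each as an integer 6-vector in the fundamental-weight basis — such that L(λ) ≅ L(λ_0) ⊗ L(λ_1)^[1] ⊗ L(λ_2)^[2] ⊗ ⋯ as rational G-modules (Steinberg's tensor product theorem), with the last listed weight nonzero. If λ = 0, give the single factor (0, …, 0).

Converting to the ω-basis (c_i = row i of M dotted with v = (-10, -5, -35, 5, 3, -4)):
  c_1 = (0)·(-10) + (1)·(-5) + (0)·(-35) + 0·5 + 2·3 + (0)·(-4) = 1
  c_2 = (0)·(-10) + (0)·(-5) + (-1)·(-35) + (-5)·(5) + 0·3 + (0)·(-4) = 10
  c_3 = (0)·(-10) + (0)·(-5) + (0)·(-35) + 2·5 + 1·3 + (1)·(-4) = 9
  c_4 = (0)·(-10) + (-1)·(-5) + (-1)·(-35) + (-6)·(5) + (-3)·(3) + (-1)·(-4) = 5
  c_5 = (1)·(-10) + (0)·(-5) + (0)·(-35) + 4·5 + 0·3 + (2)·(-4) = 2
  c_6 = (0)·(-10) + (0)·(-5) + (0)·(-35) + 2·5 + 0·3 + (1)·(-4) = 6
Base-11 expansion of each c_i:
  c_1 = 1 = 1·11^0
  c_2 = 10 = 10·11^0
  c_3 = 9 = 9·11^0
  c_4 = 5 = 5·11^0
  c_5 = 2 = 2·11^0
  c_6 = 6 = 6·11^0
Factor λ_0 = (1, 10, 9, 5, 2, 6)

((1, 10, 9, 5, 2, 6),)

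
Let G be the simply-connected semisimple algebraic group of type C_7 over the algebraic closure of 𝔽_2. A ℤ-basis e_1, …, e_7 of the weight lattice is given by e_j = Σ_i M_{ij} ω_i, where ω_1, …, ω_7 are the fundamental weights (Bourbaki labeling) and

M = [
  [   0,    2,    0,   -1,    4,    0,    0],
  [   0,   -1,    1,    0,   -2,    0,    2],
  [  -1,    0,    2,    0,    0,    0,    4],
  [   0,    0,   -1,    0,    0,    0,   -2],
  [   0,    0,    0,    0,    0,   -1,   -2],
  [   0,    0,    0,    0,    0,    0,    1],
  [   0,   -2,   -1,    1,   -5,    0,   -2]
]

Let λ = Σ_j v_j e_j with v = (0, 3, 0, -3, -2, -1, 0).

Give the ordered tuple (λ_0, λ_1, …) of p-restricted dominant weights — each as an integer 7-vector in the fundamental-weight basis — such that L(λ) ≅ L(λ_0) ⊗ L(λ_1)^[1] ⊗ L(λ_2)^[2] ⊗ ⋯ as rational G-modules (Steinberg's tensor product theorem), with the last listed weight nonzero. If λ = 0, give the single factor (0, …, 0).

Converting to the ω-basis (c_i = row i of M dotted with v = (0, 3, 0, -3, -2, -1, 0)):
  c_1 = 0*0 + 2*3 + 0*0 + -1*-3 + 4*-2 + 0*-1 + 0*0 = 1
  c_2 = 0*0 + -1*3 + 1*0 + 0*-3 + -2*-2 + 0*-1 + 2*0 = 1
  c_3 = -1*0 + 0*3 + 2*0 + 0*-3 + 0*-2 + 0*-1 + 4*0 = 0
  c_4 = 0*0 + 0*3 + -1*0 + 0*-3 + 0*-2 + 0*-1 + -2*0 = 0
  c_5 = 0*0 + 0*3 + 0*0 + 0*-3 + 0*-2 + -1*-1 + -2*0 = 1
  c_6 = 0*0 + 0*3 + 0*0 + 0*-3 + 0*-2 + 0*-1 + 1*0 = 0
  c_7 = 0*0 + -2*3 + -1*0 + 1*-3 + -5*-2 + 0*-1 + -2*0 = 1
p = 2; digits c_i = Σ_j d_{ij}·2^j, 0 ≤ d_{ij} < 2:
  c_1 = 1 = 1·2^0
  c_2 = 1 = 1·2^0
  c_3 = 0
  c_4 = 0
  c_5 = 1 = 1·2^0
  c_6 = 0
  c_7 = 1 = 1·2^0
p-restricted factor λ_0 = (1, 1, 0, 0, 1, 0, 1)

((1, 1, 0, 0, 1, 0, 1),)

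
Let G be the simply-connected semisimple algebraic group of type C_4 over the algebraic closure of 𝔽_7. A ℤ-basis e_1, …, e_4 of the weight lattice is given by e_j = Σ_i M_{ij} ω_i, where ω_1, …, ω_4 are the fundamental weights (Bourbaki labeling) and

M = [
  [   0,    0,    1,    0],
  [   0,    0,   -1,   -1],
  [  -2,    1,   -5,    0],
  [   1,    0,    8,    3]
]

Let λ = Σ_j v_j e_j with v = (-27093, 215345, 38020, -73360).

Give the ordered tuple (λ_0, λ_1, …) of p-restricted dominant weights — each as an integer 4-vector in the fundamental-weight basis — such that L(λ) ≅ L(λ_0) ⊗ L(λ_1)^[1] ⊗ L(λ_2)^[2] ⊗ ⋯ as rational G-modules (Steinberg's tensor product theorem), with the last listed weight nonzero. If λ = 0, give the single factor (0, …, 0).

Compute c_i = Σ_j M_{ij} v_j with v = (-27093, 215345, 38020, -73360):
  c_1 = (0)·(-27093) + (0)·(215345) + (1)·(38020) + (0)·(-73360) = 38020
  c_2 = (0)·(-27093) + (0)·(215345) + (-1)·(38020) + (-1)·(-73360) = 35340
  c_3 = (-2)·(-27093) + (1)·(215345) + (-5)·(38020) + (0)·(-73360) = 79431
  c_4 = (1)·(-27093) + (0)·(215345) + (8)·(38020) + (3)·(-73360) = 56987
p = 7; digits c_i = Σ_j d_{ij}·7^j, 0 ≤ d_{ij} < 7:
  c_1 = 38020 = 3·7^0 + 6·7^1 + 5·7^2 + 5·7^3 + 1·7^4 + 2·7^5
  c_2 = 35340 = 4·7^0 + 1·7^1 + 0·7^2 + 5·7^3 + 0·7^4 + 2·7^5
  c_3 = 79431 = 2·7^0 + 0·7^1 + 4·7^2 + 0·7^3 + 5·7^4 + 4·7^5
  c_4 = 56987 = 0·7^0 + 0·7^1 + 1·7^2 + 5·7^3 + 2·7^4 + 3·7^5
p-restricted factor λ_0 = (3, 4, 2, 0)
p-restricted factor λ_1 = (6, 1, 0, 0)
p-restricted factor λ_2 = (5, 0, 4, 1)
p-restricted factor λ_3 = (5, 5, 0, 5)
p-restricted factor λ_4 = (1, 0, 5, 2)
p-restricted factor λ_5 = (2, 2, 4, 3)

((3, 4, 2, 0), (6, 1, 0, 0), (5, 0, 4, 1), (5, 5, 0, 5), (1, 0, 5, 2), (2, 2, 4, 3))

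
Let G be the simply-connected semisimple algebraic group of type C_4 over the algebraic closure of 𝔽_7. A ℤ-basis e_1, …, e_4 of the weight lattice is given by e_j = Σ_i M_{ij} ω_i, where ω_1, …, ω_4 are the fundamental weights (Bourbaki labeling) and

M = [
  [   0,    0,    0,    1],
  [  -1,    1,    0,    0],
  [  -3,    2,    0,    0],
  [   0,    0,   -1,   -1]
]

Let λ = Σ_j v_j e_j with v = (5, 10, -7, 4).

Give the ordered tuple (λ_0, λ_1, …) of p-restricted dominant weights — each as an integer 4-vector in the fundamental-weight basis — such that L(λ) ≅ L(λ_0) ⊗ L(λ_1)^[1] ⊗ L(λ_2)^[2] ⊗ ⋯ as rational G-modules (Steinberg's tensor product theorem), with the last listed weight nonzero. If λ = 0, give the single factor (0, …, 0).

((4, 5, 5, 3),)

ω-coordinates c = M·v, v = (5, 10, -7, 4):
  c_1 = 0·5 + 0·10 + (0)·(-7) + 1·4 = 4
  c_2 = (-1)·(5) + 1·10 + (0)·(-7) + 0·4 = 5
  c_3 = (-3)·(5) + 2·10 + (0)·(-7) + 0·4 = 5
  c_4 = 0·5 + 0·10 + (-1)·(-7) + (-1)·(4) = 3
Base-7 expansion of each c_i:
  c_1 = 4 = 4·7^0
  c_2 = 5 = 5·7^0
  c_3 = 5 = 5·7^0
  c_4 = 3 = 3·7^0
p-restricted factor λ_0 = (4, 5, 5, 3)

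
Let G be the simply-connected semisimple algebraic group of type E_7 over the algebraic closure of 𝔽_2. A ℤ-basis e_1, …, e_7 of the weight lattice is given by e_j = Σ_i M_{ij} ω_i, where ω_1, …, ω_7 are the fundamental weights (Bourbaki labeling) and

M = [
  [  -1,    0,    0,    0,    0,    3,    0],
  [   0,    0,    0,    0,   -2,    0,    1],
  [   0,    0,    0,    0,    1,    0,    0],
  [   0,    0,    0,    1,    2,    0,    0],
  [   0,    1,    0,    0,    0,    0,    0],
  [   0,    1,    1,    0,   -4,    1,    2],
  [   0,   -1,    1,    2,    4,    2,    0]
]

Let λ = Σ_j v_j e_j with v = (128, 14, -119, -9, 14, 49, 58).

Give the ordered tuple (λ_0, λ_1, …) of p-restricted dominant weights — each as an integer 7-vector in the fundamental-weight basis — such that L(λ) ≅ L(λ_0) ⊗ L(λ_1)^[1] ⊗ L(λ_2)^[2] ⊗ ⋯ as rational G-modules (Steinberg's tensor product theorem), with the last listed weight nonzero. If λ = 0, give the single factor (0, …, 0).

In the fundamental-weight basis, λ has coordinates c = M·v (v = (128, 14, -119, -9, 14, 49, 58)):
  c_1 = (-1)·(128) + 0·14 + (0)·(-119) + (0)·(-9) + 0·14 + 3·49 + 0·58 = 19
  c_2 = 0·128 + 0·14 + (0)·(-119) + (0)·(-9) + (-2)·(14) + 0·49 + 1·58 = 30
  c_3 = 0·128 + 0·14 + (0)·(-119) + (0)·(-9) + 1·14 + 0·49 + 0·58 = 14
  c_4 = 0·128 + 0·14 + (0)·(-119) + (1)·(-9) + 2·14 + 0·49 + 0·58 = 19
  c_5 = 0·128 + 1·14 + (0)·(-119) + (0)·(-9) + 0·14 + 0·49 + 0·58 = 14
  c_6 = 0·128 + 1·14 + (1)·(-119) + (0)·(-9) + (-4)·(14) + 1·49 + 2·58 = 4
  c_7 = 0·128 + (-1)·(14) + (1)·(-119) + (2)·(-9) + 4·14 + 2·49 + 0·58 = 3
Base-2 expansion of each c_i:
  c_1 = 19 = 1·2^0 + 1·2^1 + 0·2^2 + 0·2^3 + 1·2^4
  c_2 = 30 = 0·2^0 + 1·2^1 + 1·2^2 + 1·2^3 + 1·2^4
  c_3 = 14 = 0·2^0 + 1·2^1 + 1·2^2 + 1·2^3
  c_4 = 19 = 1·2^0 + 1·2^1 + 0·2^2 + 0·2^3 + 1·2^4
  c_5 = 14 = 0·2^0 + 1·2^1 + 1·2^2 + 1·2^3
  c_6 = 4 = 0·2^0 + 0·2^1 + 1·2^2
  c_7 = 3 = 1·2^0 + 1·2^1
λ_0 = (1, 0, 0, 1, 0, 0, 1)
λ_1 = (1, 1, 1, 1, 1, 0, 1)
λ_2 = (0, 1, 1, 0, 1, 1, 0)
λ_3 = (0, 1, 1, 0, 1, 0, 0)
λ_4 = (1, 1, 0, 1, 0, 0, 0)

((1, 0, 0, 1, 0, 0, 1), (1, 1, 1, 1, 1, 0, 1), (0, 1, 1, 0, 1, 1, 0), (0, 1, 1, 0, 1, 0, 0), (1, 1, 0, 1, 0, 0, 0))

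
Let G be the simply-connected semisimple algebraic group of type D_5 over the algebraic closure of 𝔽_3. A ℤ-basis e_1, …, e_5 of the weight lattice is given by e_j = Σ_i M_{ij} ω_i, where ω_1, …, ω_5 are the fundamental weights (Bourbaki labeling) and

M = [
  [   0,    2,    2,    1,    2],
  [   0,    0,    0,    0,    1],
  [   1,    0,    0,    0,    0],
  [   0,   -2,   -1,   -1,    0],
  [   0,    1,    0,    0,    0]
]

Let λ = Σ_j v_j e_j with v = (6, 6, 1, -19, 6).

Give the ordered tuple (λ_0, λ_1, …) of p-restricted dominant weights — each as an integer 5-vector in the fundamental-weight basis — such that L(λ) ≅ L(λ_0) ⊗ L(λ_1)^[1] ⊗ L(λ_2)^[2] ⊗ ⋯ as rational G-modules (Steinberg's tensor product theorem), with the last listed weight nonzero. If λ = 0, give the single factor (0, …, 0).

ω-coordinates c = M·v, v = (6, 6, 1, -19, 6):
  c_1 = 0·6 + 2·6 + 2·1 + (1)·(-19) + 2·6 = 7
  c_2 = 0·6 + 0·6 + 0·1 + (0)·(-19) + 1·6 = 6
  c_3 = 1·6 + 0·6 + 0·1 + (0)·(-19) + 0·6 = 6
  c_4 = 0·6 + (-2)·(6) + (-1)·(1) + (-1)·(-19) + 0·6 = 6
  c_5 = 0·6 + 1·6 + 0·1 + (0)·(-19) + 0·6 = 6
Writing each c_i in base p = 3:
  c_1 = 7 = 1·3^0 + 2·3^1
  c_2 = 6 = 0·3^0 + 2·3^1
  c_3 = 6 = 0·3^0 + 2·3^1
  c_4 = 6 = 0·3^0 + 2·3^1
  c_5 = 6 = 0·3^0 + 2·3^1
λ_0 = (1, 0, 0, 0, 0)
λ_1 = (2, 2, 2, 2, 2)

((1, 0, 0, 0, 0), (2, 2, 2, 2, 2))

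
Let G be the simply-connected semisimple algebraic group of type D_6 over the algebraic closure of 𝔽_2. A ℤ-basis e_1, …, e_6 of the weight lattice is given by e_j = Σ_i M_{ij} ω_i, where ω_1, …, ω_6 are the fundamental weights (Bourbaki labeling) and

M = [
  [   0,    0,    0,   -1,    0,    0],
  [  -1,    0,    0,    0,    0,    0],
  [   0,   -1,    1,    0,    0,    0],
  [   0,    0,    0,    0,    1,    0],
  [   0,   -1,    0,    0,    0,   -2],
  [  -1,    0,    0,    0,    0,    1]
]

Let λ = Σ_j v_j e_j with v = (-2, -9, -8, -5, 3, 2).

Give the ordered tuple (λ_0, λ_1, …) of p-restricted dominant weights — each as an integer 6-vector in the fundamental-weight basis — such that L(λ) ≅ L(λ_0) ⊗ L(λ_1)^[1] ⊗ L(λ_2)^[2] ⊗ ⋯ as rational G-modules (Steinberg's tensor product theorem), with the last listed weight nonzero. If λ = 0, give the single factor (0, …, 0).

ω-coordinates c = M·v, v = (-2, -9, -8, -5, 3, 2):
  c_1 = 0*-2 + 0*-9 + 0*-8 + -1*-5 + 0*3 + 0*2 = 5
  c_2 = -1*-2 + 0*-9 + 0*-8 + 0*-5 + 0*3 + 0*2 = 2
  c_3 = 0*-2 + -1*-9 + 1*-8 + 0*-5 + 0*3 + 0*2 = 1
  c_4 = 0*-2 + 0*-9 + 0*-8 + 0*-5 + 1*3 + 0*2 = 3
  c_5 = 0*-2 + -1*-9 + 0*-8 + 0*-5 + 0*3 + -2*2 = 5
  c_6 = -1*-2 + 0*-9 + 0*-8 + 0*-5 + 0*3 + 1*2 = 4
Writing each c_i in base p = 2:
  c_1 = 5 = 1·2^0 + 0·2^1 + 1·2^2
  c_2 = 2 = 0·2^0 + 1·2^1
  c_3 = 1 = 1·2^0
  c_4 = 3 = 1·2^0 + 1·2^1
  c_5 = 5 = 1·2^0 + 0·2^1 + 1·2^2
  c_6 = 4 = 0·2^0 + 0·2^1 + 1·2^2
p-restricted factor λ_0 = (1, 0, 1, 1, 1, 0)
p-restricted factor λ_1 = (0, 1, 0, 1, 0, 0)
p-restricted factor λ_2 = (1, 0, 0, 0, 1, 1)

((1, 0, 1, 1, 1, 0), (0, 1, 0, 1, 0, 0), (1, 0, 0, 0, 1, 1))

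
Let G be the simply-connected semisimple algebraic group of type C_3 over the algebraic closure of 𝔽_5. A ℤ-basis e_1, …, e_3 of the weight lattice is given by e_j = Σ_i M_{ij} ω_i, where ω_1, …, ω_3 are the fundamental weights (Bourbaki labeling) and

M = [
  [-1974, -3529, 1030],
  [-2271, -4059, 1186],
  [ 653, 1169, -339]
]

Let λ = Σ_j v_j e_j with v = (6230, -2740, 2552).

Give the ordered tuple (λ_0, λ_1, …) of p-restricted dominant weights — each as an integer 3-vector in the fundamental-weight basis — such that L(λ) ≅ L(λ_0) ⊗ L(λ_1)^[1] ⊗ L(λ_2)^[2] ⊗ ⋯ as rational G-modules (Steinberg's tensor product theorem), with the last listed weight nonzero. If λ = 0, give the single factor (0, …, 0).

((0, 2, 2),)

Compute c_i = Σ_j M_{ij} v_j with v = (6230, -2740, 2552):
  c_1 = (-1974)·(6230) + (-3529)·(-2740) + 1030·2552 = 0
  c_2 = (-2271)·(6230) + (-4059)·(-2740) + 1186·2552 = 2
  c_3 = 653·6230 + (1169)·(-2740) + (-339)·(2552) = 2
p = 5; digits c_i = Σ_j d_{ij}·5^j, 0 ≤ d_{ij} < 5:
  c_1 = 0
  c_2 = 2 = 2·5^0
  c_3 = 2 = 2·5^0
λ_0 = (0, 2, 2)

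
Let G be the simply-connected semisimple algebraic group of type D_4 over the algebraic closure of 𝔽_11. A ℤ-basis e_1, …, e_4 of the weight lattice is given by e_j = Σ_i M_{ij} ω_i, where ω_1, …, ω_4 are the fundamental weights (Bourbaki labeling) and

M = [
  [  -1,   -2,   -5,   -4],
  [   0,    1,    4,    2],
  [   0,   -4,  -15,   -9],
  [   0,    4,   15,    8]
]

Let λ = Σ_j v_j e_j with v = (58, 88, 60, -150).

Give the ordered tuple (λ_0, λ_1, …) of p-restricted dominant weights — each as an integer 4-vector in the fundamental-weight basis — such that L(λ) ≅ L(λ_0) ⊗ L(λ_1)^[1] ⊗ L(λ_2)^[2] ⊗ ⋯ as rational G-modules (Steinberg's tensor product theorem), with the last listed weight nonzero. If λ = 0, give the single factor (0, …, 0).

((0, 6, 10, 8), (6, 2, 8, 4))

In the fundamental-weight basis, λ has coordinates c = M·v (v = (58, 88, 60, -150)):
  c_1 = -1*58 + -2*88 + -5*60 + -4*-150 = 66
  c_2 = 0*58 + 1*88 + 4*60 + 2*-150 = 28
  c_3 = 0*58 + -4*88 + -15*60 + -9*-150 = 98
  c_4 = 0*58 + 4*88 + 15*60 + 8*-150 = 52
Expand coordinatewise in base 11:
  c_1 = 66 = 0·11^0 + 6·11^1
  c_2 = 28 = 6·11^0 + 2·11^1
  c_3 = 98 = 10·11^0 + 8·11^1
  c_4 = 52 = 8·11^0 + 4·11^1
Factor λ_0 = (0, 6, 10, 8)
Factor λ_1 = (6, 2, 8, 4)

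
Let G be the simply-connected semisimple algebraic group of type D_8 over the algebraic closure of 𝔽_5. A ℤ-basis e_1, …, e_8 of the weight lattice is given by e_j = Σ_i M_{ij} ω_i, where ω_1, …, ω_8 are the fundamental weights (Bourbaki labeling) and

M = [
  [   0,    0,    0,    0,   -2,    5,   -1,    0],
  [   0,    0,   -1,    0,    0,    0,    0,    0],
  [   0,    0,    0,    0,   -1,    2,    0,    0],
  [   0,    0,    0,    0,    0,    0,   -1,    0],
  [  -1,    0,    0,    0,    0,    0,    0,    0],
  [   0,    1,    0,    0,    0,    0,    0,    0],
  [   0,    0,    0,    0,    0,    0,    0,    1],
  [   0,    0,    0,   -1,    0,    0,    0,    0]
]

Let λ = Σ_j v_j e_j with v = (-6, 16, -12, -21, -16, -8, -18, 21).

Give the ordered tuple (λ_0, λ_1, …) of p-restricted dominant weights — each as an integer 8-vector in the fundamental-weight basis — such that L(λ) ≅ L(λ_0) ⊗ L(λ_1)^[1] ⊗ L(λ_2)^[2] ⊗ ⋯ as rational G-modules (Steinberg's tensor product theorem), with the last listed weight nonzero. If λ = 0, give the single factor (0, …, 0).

Change of basis e → ω: c = M·v where v = (-6, 16, -12, -21, -16, -8, -18, 21):
  c_1 = (0)·(-6) + (0)·(16) + (0)·(-12) + (0)·(-21) + (-2)·(-16) + (5)·(-8) + (-1)·(-18) + (0)·(21) = 10
  c_2 = (0)·(-6) + (0)·(16) + (-1)·(-12) + (0)·(-21) + (0)·(-16) + (0)·(-8) + (0)·(-18) + (0)·(21) = 12
  c_3 = (0)·(-6) + (0)·(16) + (0)·(-12) + (0)·(-21) + (-1)·(-16) + (2)·(-8) + (0)·(-18) + (0)·(21) = 0
  c_4 = (0)·(-6) + (0)·(16) + (0)·(-12) + (0)·(-21) + (0)·(-16) + (0)·(-8) + (-1)·(-18) + (0)·(21) = 18
  c_5 = (-1)·(-6) + (0)·(16) + (0)·(-12) + (0)·(-21) + (0)·(-16) + (0)·(-8) + (0)·(-18) + (0)·(21) = 6
  c_6 = (0)·(-6) + (1)·(16) + (0)·(-12) + (0)·(-21) + (0)·(-16) + (0)·(-8) + (0)·(-18) + (0)·(21) = 16
  c_7 = (0)·(-6) + (0)·(16) + (0)·(-12) + (0)·(-21) + (0)·(-16) + (0)·(-8) + (0)·(-18) + (1)·(21) = 21
  c_8 = (0)·(-6) + (0)·(16) + (0)·(-12) + (-1)·(-21) + (0)·(-16) + (0)·(-8) + (0)·(-18) + (0)·(21) = 21
p = 5; digits c_i = Σ_j d_{ij}·5^j, 0 ≤ d_{ij} < 5:
  c_1 = 10 = 0·5^0 + 2·5^1
  c_2 = 12 = 2·5^0 + 2·5^1
  c_3 = 0
  c_4 = 18 = 3·5^0 + 3·5^1
  c_5 = 6 = 1·5^0 + 1·5^1
  c_6 = 16 = 1·5^0 + 3·5^1
  c_7 = 21 = 1·5^0 + 4·5^1
  c_8 = 21 = 1·5^0 + 4·5^1
Factor λ_0 = (0, 2, 0, 3, 1, 1, 1, 1)
Factor λ_1 = (2, 2, 0, 3, 1, 3, 4, 4)

((0, 2, 0, 3, 1, 1, 1, 1), (2, 2, 0, 3, 1, 3, 4, 4))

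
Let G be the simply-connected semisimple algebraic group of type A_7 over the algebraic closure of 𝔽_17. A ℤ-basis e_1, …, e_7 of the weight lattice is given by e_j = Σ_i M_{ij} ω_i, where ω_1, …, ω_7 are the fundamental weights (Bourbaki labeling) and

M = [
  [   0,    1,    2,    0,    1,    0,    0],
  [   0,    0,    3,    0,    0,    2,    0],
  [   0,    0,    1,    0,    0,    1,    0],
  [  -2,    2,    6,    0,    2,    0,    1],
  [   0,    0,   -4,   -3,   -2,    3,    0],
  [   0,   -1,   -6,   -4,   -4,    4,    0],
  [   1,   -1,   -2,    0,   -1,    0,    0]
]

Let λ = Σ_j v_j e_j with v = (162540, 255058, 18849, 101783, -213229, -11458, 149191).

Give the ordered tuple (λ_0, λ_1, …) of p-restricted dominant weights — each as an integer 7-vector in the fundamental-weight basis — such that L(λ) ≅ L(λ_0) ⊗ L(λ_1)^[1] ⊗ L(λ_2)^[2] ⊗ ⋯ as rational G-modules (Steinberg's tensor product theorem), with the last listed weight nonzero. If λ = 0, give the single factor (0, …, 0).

((1, 5, 13, 4, 0, 10, 2), (3, 6, 9, 3, 4, 0, 4), (3, 14, 8, 4, 5, 8, 15), (16, 6, 1, 4, 2, 6, 16))

Compute c_i = Σ_j M_{ij} v_j with v = (162540, 255058, 18849, 101783, -213229, -11458, 149191):
  c_1 = 0·162540 + 1·255058 + 2·18849 + 0·101783 + (1)·(-213229) + (0)·(-11458) + 0·149191 = 79527
  c_2 = 0·162540 + 0·255058 + 3·18849 + 0·101783 + (0)·(-213229) + (2)·(-11458) + 0·149191 = 33631
  c_3 = 0·162540 + 0·255058 + 1·18849 + 0·101783 + (0)·(-213229) + (1)·(-11458) + 0·149191 = 7391
  c_4 = (-2)·(162540) + 2·255058 + 6·18849 + 0·101783 + (2)·(-213229) + (0)·(-11458) + 1·149191 = 20863
  c_5 = 0·162540 + 0·255058 + (-4)·(18849) + (-3)·(101783) + (-2)·(-213229) + (3)·(-11458) + 0·149191 = 11339
  c_6 = 0·162540 + (-1)·(255058) + (-6)·(18849) + (-4)·(101783) + (-4)·(-213229) + (4)·(-11458) + 0·149191 = 31800
  c_7 = 1·162540 + (-1)·(255058) + (-2)·(18849) + 0·101783 + (-1)·(-213229) + (0)·(-11458) + 0·149191 = 83013
Base-17 expansion of each c_i:
  c_1 = 79527 = 1·17^0 + 3·17^1 + 3·17^2 + 16·17^3
  c_2 = 33631 = 5·17^0 + 6·17^1 + 14·17^2 + 6·17^3
  c_3 = 7391 = 13·17^0 + 9·17^1 + 8·17^2 + 1·17^3
  c_4 = 20863 = 4·17^0 + 3·17^1 + 4·17^2 + 4·17^3
  c_5 = 11339 = 0·17^0 + 4·17^1 + 5·17^2 + 2·17^3
  c_6 = 31800 = 10·17^0 + 0·17^1 + 8·17^2 + 6·17^3
  c_7 = 83013 = 2·17^0 + 4·17^1 + 15·17^2 + 16·17^3
p-restricted factor λ_0 = (1, 5, 13, 4, 0, 10, 2)
p-restricted factor λ_1 = (3, 6, 9, 3, 4, 0, 4)
p-restricted factor λ_2 = (3, 14, 8, 4, 5, 8, 15)
p-restricted factor λ_3 = (16, 6, 1, 4, 2, 6, 16)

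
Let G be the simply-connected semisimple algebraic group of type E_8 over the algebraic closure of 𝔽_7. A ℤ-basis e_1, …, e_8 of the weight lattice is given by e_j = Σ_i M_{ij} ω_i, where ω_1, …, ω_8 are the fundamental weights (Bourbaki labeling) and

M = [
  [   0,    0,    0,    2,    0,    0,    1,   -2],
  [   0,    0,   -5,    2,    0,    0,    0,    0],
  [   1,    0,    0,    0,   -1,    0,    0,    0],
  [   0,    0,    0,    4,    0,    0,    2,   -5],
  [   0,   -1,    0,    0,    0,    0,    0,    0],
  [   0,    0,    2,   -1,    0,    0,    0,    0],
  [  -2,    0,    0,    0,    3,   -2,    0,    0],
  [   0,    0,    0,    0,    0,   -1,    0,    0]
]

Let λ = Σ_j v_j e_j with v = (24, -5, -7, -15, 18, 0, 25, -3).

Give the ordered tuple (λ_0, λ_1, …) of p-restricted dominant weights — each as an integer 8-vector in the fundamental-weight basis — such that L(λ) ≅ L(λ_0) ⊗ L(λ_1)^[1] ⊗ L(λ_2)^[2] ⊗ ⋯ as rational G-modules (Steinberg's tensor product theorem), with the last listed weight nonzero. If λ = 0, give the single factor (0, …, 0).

In the fundamental-weight basis, λ has coordinates c = M·v (v = (24, -5, -7, -15, 18, 0, 25, -3)):
  c_1 = 0*24 + 0*-5 + 0*-7 + 2*-15 + 0*18 + 0*0 + 1*25 + -2*-3 = 1
  c_2 = 0*24 + 0*-5 + -5*-7 + 2*-15 + 0*18 + 0*0 + 0*25 + 0*-3 = 5
  c_3 = 1*24 + 0*-5 + 0*-7 + 0*-15 + -1*18 + 0*0 + 0*25 + 0*-3 = 6
  c_4 = 0*24 + 0*-5 + 0*-7 + 4*-15 + 0*18 + 0*0 + 2*25 + -5*-3 = 5
  c_5 = 0*24 + -1*-5 + 0*-7 + 0*-15 + 0*18 + 0*0 + 0*25 + 0*-3 = 5
  c_6 = 0*24 + 0*-5 + 2*-7 + -1*-15 + 0*18 + 0*0 + 0*25 + 0*-3 = 1
  c_7 = -2*24 + 0*-5 + 0*-7 + 0*-15 + 3*18 + -2*0 + 0*25 + 0*-3 = 6
  c_8 = 0*24 + 0*-5 + 0*-7 + 0*-15 + 0*18 + -1*0 + 0*25 + 0*-3 = 0
Base-7 expansion of each c_i:
  c_1 = 1 = 1·7^0
  c_2 = 5 = 5·7^0
  c_3 = 6 = 6·7^0
  c_4 = 5 = 5·7^0
  c_5 = 5 = 5·7^0
  c_6 = 1 = 1·7^0
  c_7 = 6 = 6·7^0
  c_8 = 0
Factor λ_0 = (1, 5, 6, 5, 5, 1, 6, 0)

((1, 5, 6, 5, 5, 1, 6, 0),)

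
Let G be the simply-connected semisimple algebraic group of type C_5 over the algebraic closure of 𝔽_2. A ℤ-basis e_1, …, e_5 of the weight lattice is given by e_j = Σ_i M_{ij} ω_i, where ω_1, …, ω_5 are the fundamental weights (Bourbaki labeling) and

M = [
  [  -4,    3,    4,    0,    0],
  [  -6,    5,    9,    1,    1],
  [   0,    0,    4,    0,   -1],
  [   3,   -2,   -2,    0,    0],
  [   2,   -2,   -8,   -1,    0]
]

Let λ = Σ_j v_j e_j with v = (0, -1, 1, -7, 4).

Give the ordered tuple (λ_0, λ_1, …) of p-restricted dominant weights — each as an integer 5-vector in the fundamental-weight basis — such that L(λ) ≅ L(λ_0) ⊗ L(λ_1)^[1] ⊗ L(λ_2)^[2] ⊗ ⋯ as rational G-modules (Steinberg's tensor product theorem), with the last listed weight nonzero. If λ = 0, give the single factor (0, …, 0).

In the fundamental-weight basis, λ has coordinates c = M·v (v = (0, -1, 1, -7, 4)):
  c_1 = (-4)·(0) + (3)·(-1) + 4·1 + (0)·(-7) + 0·4 = 1
  c_2 = (-6)·(0) + (5)·(-1) + 9·1 + (1)·(-7) + 1·4 = 1
  c_3 = 0·0 + (0)·(-1) + 4·1 + (0)·(-7) + (-1)·(4) = 0
  c_4 = 3·0 + (-2)·(-1) + (-2)·(1) + (0)·(-7) + 0·4 = 0
  c_5 = 2·0 + (-2)·(-1) + (-8)·(1) + (-1)·(-7) + 0·4 = 1
p = 2; digits c_i = Σ_j d_{ij}·2^j, 0 ≤ d_{ij} < 2:
  c_1 = 1 = 1·2^0
  c_2 = 1 = 1·2^0
  c_3 = 0
  c_4 = 0
  c_5 = 1 = 1·2^0
Factor λ_0 = (1, 1, 0, 0, 1)

((1, 1, 0, 0, 1),)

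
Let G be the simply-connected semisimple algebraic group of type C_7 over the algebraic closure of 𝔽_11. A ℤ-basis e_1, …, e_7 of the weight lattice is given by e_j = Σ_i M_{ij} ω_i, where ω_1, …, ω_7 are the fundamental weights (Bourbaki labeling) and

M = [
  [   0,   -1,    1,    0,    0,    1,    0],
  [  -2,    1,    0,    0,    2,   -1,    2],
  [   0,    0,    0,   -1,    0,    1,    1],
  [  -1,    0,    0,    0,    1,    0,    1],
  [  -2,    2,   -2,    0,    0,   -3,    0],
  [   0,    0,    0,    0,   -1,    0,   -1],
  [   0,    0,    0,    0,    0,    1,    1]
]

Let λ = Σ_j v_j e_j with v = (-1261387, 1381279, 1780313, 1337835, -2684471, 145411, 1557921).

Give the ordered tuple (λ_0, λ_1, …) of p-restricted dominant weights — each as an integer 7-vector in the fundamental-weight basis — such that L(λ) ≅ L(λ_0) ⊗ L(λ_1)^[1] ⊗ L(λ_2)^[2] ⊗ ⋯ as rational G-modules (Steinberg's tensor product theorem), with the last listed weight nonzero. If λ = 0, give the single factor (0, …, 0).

((0, 5, 0, 10, 10, 7, 4), (6, 5, 7, 3, 5, 3, 1), (0, 1, 6, 3, 0, 4, 8), (2, 9, 10, 2, 0, 10, 3), (4, 3, 2, 9, 0, 10, 6), (3, 9, 2, 0, 8, 6, 10))

Converting to the ω-basis (c_i = row i of M dotted with v = (-1261387, 1381279, 1780313, 1337835, -2684471, 145411, 1557921)):
  c_1 = 0*-1261387 + -1*1381279 + 1*1780313 + 0*1337835 + 0*-2684471 + 1*145411 + 0*1557921 = 544445
  c_2 = -2*-1261387 + 1*1381279 + 0*1780313 + 0*1337835 + 2*-2684471 + -1*145411 + 2*1557921 = 1505542
  c_3 = 0*-1261387 + 0*1381279 + 0*1780313 + -1*1337835 + 0*-2684471 + 1*145411 + 1*1557921 = 365497
  c_4 = -1*-1261387 + 0*1381279 + 0*1780313 + 0*1337835 + 1*-2684471 + 0*145411 + 1*1557921 = 134837
  c_5 = -2*-1261387 + 2*1381279 + -2*1780313 + 0*1337835 + 0*-2684471 + -3*145411 + 0*1557921 = 1288473
  c_6 = 0*-1261387 + 0*1381279 + 0*1780313 + 0*1337835 + -1*-2684471 + 0*145411 + -1*1557921 = 1126550
  c_7 = 0*-1261387 + 0*1381279 + 0*1780313 + 0*1337835 + 0*-2684471 + 1*145411 + 1*1557921 = 1703332
Expand coordinatewise in base 11:
  c_1 = 544445 = 0·11^0 + 6·11^1 + 0·11^2 + 2·11^3 + 4·11^4 + 3·11^5
  c_2 = 1505542 = 5·11^0 + 5·11^1 + 1·11^2 + 9·11^3 + 3·11^4 + 9·11^5
  c_3 = 365497 = 0·11^0 + 7·11^1 + 6·11^2 + 10·11^3 + 2·11^4 + 2·11^5
  c_4 = 134837 = 10·11^0 + 3·11^1 + 3·11^2 + 2·11^3 + 9·11^4
  c_5 = 1288473 = 10·11^0 + 5·11^1 + 0·11^2 + 0·11^3 + 0·11^4 + 8·11^5
  c_6 = 1126550 = 7·11^0 + 3·11^1 + 4·11^2 + 10·11^3 + 10·11^4 + 6·11^5
  c_7 = 1703332 = 4·11^0 + 1·11^1 + 8·11^2 + 3·11^3 + 6·11^4 + 10·11^5
Factor λ_0 = (0, 5, 0, 10, 10, 7, 4)
Factor λ_1 = (6, 5, 7, 3, 5, 3, 1)
Factor λ_2 = (0, 1, 6, 3, 0, 4, 8)
Factor λ_3 = (2, 9, 10, 2, 0, 10, 3)
Factor λ_4 = (4, 3, 2, 9, 0, 10, 6)
Factor λ_5 = (3, 9, 2, 0, 8, 6, 10)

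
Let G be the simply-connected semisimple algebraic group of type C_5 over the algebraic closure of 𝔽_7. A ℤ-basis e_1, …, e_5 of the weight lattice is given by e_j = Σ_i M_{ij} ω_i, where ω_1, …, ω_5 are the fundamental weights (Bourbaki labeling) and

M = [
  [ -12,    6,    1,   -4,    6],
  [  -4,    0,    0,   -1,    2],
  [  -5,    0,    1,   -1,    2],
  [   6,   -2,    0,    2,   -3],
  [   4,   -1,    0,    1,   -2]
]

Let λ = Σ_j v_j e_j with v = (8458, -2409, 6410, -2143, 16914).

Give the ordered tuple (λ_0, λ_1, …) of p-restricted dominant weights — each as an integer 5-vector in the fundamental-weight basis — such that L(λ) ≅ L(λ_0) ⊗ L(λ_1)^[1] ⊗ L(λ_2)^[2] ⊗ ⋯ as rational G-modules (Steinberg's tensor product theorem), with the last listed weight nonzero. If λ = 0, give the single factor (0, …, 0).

In the fundamental-weight basis, λ has coordinates c = M·v (v = (8458, -2409, 6410, -2143, 16914)):
  c_1 = (-12)·(8458) + (6)·(-2409) + 1·6410 + (-4)·(-2143) + 6·16914 = 516
  c_2 = (-4)·(8458) + (0)·(-2409) + 0·6410 + (-1)·(-2143) + 2·16914 = 2139
  c_3 = (-5)·(8458) + (0)·(-2409) + 1·6410 + (-1)·(-2143) + 2·16914 = 91
  c_4 = 6·8458 + (-2)·(-2409) + 0·6410 + (2)·(-2143) + (-3)·(16914) = 538
  c_5 = 4·8458 + (-1)·(-2409) + 0·6410 + (1)·(-2143) + (-2)·(16914) = 270
Base-7 expansion of each c_i:
  c_1 = 516 = 5·7^0 + 3·7^1 + 3·7^2 + 1·7^3
  c_2 = 2139 = 4·7^0 + 4·7^1 + 1·7^2 + 6·7^3
  c_3 = 91 = 0·7^0 + 6·7^1 + 1·7^2
  c_4 = 538 = 6·7^0 + 6·7^1 + 3·7^2 + 1·7^3
  c_5 = 270 = 4·7^0 + 3·7^1 + 5·7^2
Factor λ_0 = (5, 4, 0, 6, 4)
Factor λ_1 = (3, 4, 6, 6, 3)
Factor λ_2 = (3, 1, 1, 3, 5)
Factor λ_3 = (1, 6, 0, 1, 0)

((5, 4, 0, 6, 4), (3, 4, 6, 6, 3), (3, 1, 1, 3, 5), (1, 6, 0, 1, 0))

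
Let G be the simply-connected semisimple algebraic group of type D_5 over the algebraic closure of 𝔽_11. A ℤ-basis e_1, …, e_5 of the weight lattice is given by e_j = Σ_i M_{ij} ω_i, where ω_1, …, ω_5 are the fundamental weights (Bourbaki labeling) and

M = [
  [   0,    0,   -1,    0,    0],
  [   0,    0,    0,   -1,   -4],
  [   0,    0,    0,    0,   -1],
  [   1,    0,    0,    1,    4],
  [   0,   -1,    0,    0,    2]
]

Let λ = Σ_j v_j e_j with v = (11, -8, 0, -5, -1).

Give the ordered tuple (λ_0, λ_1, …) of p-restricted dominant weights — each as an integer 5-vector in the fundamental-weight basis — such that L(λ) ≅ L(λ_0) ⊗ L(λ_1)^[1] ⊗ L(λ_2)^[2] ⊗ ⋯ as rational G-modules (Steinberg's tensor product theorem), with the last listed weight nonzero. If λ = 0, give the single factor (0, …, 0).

In the fundamental-weight basis, λ has coordinates c = M·v (v = (11, -8, 0, -5, -1)):
  c_1 = 0·11 + (0)·(-8) + (-1)·(0) + (0)·(-5) + (0)·(-1) = 0
  c_2 = 0·11 + (0)·(-8) + 0·0 + (-1)·(-5) + (-4)·(-1) = 9
  c_3 = 0·11 + (0)·(-8) + 0·0 + (0)·(-5) + (-1)·(-1) = 1
  c_4 = 1·11 + (0)·(-8) + 0·0 + (1)·(-5) + (4)·(-1) = 2
  c_5 = 0·11 + (-1)·(-8) + 0·0 + (0)·(-5) + (2)·(-1) = 6
Expand coordinatewise in base 11:
  c_1 = 0
  c_2 = 9 = 9·11^0
  c_3 = 1 = 1·11^0
  c_4 = 2 = 2·11^0
  c_5 = 6 = 6·11^0
p-restricted factor λ_0 = (0, 9, 1, 2, 6)

((0, 9, 1, 2, 6),)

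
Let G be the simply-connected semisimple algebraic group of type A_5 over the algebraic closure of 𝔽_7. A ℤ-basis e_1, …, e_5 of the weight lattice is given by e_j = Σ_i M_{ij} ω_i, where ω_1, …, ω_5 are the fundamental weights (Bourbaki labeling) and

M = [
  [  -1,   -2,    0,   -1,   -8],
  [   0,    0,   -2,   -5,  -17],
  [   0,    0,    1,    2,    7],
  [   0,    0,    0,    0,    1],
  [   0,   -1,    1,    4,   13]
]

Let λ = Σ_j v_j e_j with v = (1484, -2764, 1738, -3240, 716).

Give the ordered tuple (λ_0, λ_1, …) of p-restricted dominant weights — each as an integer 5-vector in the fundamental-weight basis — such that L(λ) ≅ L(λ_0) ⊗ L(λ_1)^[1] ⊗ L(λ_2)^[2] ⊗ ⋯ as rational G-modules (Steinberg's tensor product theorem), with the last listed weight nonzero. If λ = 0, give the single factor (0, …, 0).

In the fundamental-weight basis, λ has coordinates c = M·v (v = (1484, -2764, 1738, -3240, 716)):
  c_1 = -1*1484 + -2*-2764 + 0*1738 + -1*-3240 + -8*716 = 1556
  c_2 = 0*1484 + 0*-2764 + -2*1738 + -5*-3240 + -17*716 = 552
  c_3 = 0*1484 + 0*-2764 + 1*1738 + 2*-3240 + 7*716 = 270
  c_4 = 0*1484 + 0*-2764 + 0*1738 + 0*-3240 + 1*716 = 716
  c_5 = 0*1484 + -1*-2764 + 1*1738 + 4*-3240 + 13*716 = 850
Expand coordinatewise in base 7:
  c_1 = 1556 = 2·7^0 + 5·7^1 + 3·7^2 + 4·7^3
  c_2 = 552 = 6·7^0 + 1·7^1 + 4·7^2 + 1·7^3
  c_3 = 270 = 4·7^0 + 3·7^1 + 5·7^2
  c_4 = 716 = 2·7^0 + 4·7^1 + 0·7^2 + 2·7^3
  c_5 = 850 = 3·7^0 + 2·7^1 + 3·7^2 + 2·7^3
λ_0 = (2, 6, 4, 2, 3)
λ_1 = (5, 1, 3, 4, 2)
λ_2 = (3, 4, 5, 0, 3)
λ_3 = (4, 1, 0, 2, 2)

((2, 6, 4, 2, 3), (5, 1, 3, 4, 2), (3, 4, 5, 0, 3), (4, 1, 0, 2, 2))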